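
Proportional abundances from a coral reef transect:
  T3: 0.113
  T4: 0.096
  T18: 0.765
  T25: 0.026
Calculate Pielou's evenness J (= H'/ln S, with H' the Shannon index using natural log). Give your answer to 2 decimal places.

0.56

H' = −Σ pᵢ ln pᵢ = −((-0.2464) + (-0.2250) + (-0.2049) + (-0.0949)) = 0.7712 (working shown to 4 dp, full precision carried).
With S = 4 species, ln S = 1.3863, so J = 0.7712/1.3863 = 0.5563, i.e. 0.56 to 2 decimal places.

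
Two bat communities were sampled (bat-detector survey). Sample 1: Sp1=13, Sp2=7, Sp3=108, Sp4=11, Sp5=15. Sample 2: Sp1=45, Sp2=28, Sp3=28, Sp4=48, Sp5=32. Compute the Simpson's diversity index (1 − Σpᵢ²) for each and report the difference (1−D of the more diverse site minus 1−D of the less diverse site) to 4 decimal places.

0.3043

Sample 1: N=154, proportions 0.084416, 0.045455, 0.701299, 0.071429, 0.097403, giving 1−D = 0.484399 (working shown to 6 dp, full precision carried).
Sample 2: N=181, proportions 0.248619, 0.154696, 0.154696, 0.265193, 0.176796, giving 1−D = 0.788743.
Difference = |0.484399 − 0.788743| = 0.304344, i.e. 0.3043 to 4 decimal places.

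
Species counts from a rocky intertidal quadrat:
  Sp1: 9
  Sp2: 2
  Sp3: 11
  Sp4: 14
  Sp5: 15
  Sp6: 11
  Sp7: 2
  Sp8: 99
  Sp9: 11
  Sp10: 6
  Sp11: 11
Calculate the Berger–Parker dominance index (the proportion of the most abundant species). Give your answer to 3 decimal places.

0.518

Total N = 9+2+11+14+15+11+2+99+11+6+11 = 191, so the proportions are 0.04712, 0.01047, 0.05759, 0.0733, 0.07853, 0.05759, 0.01047, 0.51832, 0.05759, 0.03141, 0.05759 (working shown to 5 dp, full precision carried).
The largest proportion is 0.51832, i.e. d = 0.518 to 3 decimal places.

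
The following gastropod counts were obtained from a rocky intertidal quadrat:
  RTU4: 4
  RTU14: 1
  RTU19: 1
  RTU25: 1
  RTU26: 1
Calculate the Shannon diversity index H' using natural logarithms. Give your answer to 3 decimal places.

Total N = 4+1+1+1+1 = 8, so the proportions are 0.5, 0.125, 0.125, 0.125, 0.125 (working shown to 5 dp, full precision carried).
Each pᵢ ln pᵢ term: 0.5×(-0.69315)=-0.34657, 0.125×(-2.07944)=-0.25993, 0.125×(-2.07944)=-0.25993, 0.125×(-2.07944)=-0.25993, 0.125×(-2.07944)=-0.25993.
Sum = -1.38629, so H' = 1.386.

1.386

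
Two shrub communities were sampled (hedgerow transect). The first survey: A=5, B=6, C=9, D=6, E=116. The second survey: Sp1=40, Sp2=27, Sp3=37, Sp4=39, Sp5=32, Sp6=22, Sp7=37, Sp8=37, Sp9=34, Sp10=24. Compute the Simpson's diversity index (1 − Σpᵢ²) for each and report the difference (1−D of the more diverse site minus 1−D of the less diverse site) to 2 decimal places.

0.57

The first survey: N=142, proportions 0.03521, 0.04225, 0.06338, 0.04225, 0.8169, giving 1−D = 0.32384 (working shown to 5 dp, full precision carried).
The second survey: N=329, proportions 0.12158, 0.08207, 0.11246, 0.11854, 0.09726, 0.06687, 0.11246, 0.11246, 0.10334, 0.07295, giving 1−D = 0.89655.
Difference = |0.32384 − 0.89655| = 0.57271, i.e. 0.57 to 2 decimal places.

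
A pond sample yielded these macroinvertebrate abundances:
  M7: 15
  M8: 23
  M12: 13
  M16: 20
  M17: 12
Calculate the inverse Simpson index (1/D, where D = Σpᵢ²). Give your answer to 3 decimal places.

4.696

Total N = 15+23+13+20+12 = 83, so the proportions are 0.1807229, 0.2771084, 0.1566265, 0.2409639, 0.1445783 (working shown to 7 dp, full precision carried).
D = 0.1807229² + 0.2771084² + 0.1566265² + 0.2409639² + 0.1445783² = 0.0326608 + 0.0767891 + 0.0245319 + 0.0580636 + 0.0209029 = 0.2129482.
So 1/D = 4.69598, i.e. 4.696 to 3 decimal places.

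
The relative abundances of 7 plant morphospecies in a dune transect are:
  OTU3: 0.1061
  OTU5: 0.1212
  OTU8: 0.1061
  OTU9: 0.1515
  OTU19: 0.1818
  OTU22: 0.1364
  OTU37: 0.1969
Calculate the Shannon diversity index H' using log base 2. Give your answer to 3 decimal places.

Each pᵢ log₂ pᵢ term (working shown to 5 dp, full precision carried): 0.1061×(-3.23650)=-0.34339, 0.1212×(-3.04454)=-0.36900, 0.1061×(-3.23650)=-0.34339, 0.1515×(-2.72261)=-0.41248, 0.1818×(-2.45958)=-0.44715, 0.1364×(-2.87408)=-0.39203, 0.1969×(-2.34446)=-0.46163.
Sum = -2.76906, so H' = 2.769.

2.769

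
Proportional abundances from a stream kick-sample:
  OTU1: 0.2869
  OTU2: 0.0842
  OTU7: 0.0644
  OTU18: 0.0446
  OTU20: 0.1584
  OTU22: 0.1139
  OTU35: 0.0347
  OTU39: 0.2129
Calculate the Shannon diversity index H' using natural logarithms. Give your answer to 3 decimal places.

1.867

Each pᵢ ln pᵢ term (working shown to 5 dp, full precision carried): 0.2869×(-1.24862)=-0.35823, 0.0842×(-2.47456)=-0.20836, 0.0644×(-2.74264)=-0.17663, 0.0446×(-3.11002)=-0.13871, 0.1584×(-1.84263)=-0.29187, 0.1139×(-2.17243)=-0.24744, 0.0347×(-3.36102)=-0.11663, 0.2129×(-1.54693)=-0.32934.
Sum = -1.86720, so H' = 1.867.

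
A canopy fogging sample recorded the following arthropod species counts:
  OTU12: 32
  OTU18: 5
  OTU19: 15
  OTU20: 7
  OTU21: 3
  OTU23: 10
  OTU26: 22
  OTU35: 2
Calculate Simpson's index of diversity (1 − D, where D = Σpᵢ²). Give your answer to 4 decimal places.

Total N = 32+5+15+7+3+10+22+2 = 96, so the proportions are 0.333333, 0.052083, 0.15625, 0.072917, 0.03125, 0.104167, 0.229167, 0.020833 (working shown to 6 dp, full precision carried).
D = 0.333333² + 0.052083² + 0.15625² + 0.072917² + 0.03125² + 0.104167² + 0.229167² + 0.020833² = 0.111111 + 0.002713 + 0.024414 + 0.005317 + 0.000977 + 0.010851 + 0.052517 + 0.000434 = 0.208333.
So 1 − D = 0.791667, i.e. 0.7917 to 4 decimal places.

0.7917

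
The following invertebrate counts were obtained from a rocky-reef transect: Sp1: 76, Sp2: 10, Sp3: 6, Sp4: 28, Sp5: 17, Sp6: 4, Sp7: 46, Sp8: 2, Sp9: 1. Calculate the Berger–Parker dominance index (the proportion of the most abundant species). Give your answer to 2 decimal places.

0.40

Total N = 76+10+6+28+17+4+46+2+1 = 190, so the proportions are 0.4, 0.0526, 0.0316, 0.1474, 0.0895, 0.0211, 0.2421, 0.0105, 0.0053 (working shown to 4 dp, full precision carried).
The largest proportion is 0.4, i.e. d = 0.40 to 2 decimal places.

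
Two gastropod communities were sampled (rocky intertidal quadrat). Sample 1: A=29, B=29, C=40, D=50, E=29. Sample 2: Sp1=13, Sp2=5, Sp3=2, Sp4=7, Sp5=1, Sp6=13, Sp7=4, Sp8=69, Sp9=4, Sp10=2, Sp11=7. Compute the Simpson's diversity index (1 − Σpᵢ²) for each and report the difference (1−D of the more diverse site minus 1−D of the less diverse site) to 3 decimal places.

0.115

Sample 1: N=177, proportions 0.16384, 0.16384, 0.22599, 0.28249, 0.16384, giving 1−D = 0.78860 (working shown to 5 dp, full precision carried).
Sample 2: N=127, proportions 0.10236, 0.03937, 0.01575, 0.05512, 0.00787, 0.10236, 0.0315, 0.54331, 0.0315, 0.01575, 0.05512, giving 1−D = 0.67369.
Difference = |0.78860 − 0.67369| = 0.11491, i.e. 0.115 to 3 decimal places.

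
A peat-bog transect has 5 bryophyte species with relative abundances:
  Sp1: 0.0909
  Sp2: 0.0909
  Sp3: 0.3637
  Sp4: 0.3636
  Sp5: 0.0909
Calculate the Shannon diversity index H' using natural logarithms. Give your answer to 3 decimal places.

1.390

Each pᵢ ln pᵢ term (working shown to 5 dp, full precision carried): 0.0909×(-2.39800)=-0.21798, 0.0909×(-2.39800)=-0.21798, 0.3637×(-1.01143)=-0.36786, 0.3636×(-1.01170)=-0.36785, 0.0909×(-2.39800)=-0.21798.
Sum = -1.38964, so H' = 1.390.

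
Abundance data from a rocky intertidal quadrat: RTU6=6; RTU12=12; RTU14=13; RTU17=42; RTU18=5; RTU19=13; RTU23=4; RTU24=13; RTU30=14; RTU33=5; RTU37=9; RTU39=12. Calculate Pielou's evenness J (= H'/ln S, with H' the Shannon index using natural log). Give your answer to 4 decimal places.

0.9077

Total N = 6+12+13+42+5+13+4+13+14+5+9+12 = 148, so the proportions are 0.040541, 0.081081, 0.087838, 0.283784, 0.033784, 0.087838, 0.027027, 0.087838, 0.094595, 0.033784, 0.060811, 0.081081 (working shown to 6 dp, full precision carried).
H' = −Σ pᵢ ln pᵢ = −((-0.129951) + (-0.203700) + (-0.213645) + (-0.357438) + (-0.114452) + (-0.213645) + (-0.097592) + (-0.213645) + (-0.223069) + (-0.114452) + (-0.170270) + (-0.203700)) = 2.255558.
With S = 12 species, ln S = 2.484907, so J = 2.255558/2.484907 = 0.907703, i.e. 0.9077 to 4 decimal places.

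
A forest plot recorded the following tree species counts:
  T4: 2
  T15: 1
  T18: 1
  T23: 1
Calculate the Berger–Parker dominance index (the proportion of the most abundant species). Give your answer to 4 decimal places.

0.4000

Total N = 2+1+1+1 = 5, so the proportions are 0.4, 0.2, 0.2, 0.2 (working shown to 6 dp, full precision carried).
The largest proportion is 0.4, i.e. d = 0.4000 to 4 decimal places.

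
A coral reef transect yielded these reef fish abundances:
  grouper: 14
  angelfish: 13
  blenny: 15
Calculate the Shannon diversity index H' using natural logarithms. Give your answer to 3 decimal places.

Total N = 14+13+15 = 42, so the proportions are 0.33333, 0.30952, 0.35714 (working shown to 5 dp, full precision carried).
Each pᵢ ln pᵢ term: 0.33333×(-1.09861)=-0.36620, 0.30952×(-1.17272)=-0.36298, 0.35714×(-1.02962)=-0.36772.
Sum = -1.09691, so H' = 1.097.

1.097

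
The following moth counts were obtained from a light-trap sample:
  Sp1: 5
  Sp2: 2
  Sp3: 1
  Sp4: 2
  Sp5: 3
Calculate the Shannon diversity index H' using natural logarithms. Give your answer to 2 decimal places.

1.48

Total N = 5+2+1+2+3 = 13, so the proportions are 0.3846, 0.1538, 0.0769, 0.1538, 0.2308 (working shown to 4 dp, full precision carried).
Each pᵢ ln pᵢ term: 0.3846×(-0.9555)=-0.3675, 0.1538×(-1.8718)=-0.2880, 0.0769×(-2.5649)=-0.1973, 0.1538×(-1.8718)=-0.2880, 0.2308×(-1.4663)=-0.3384.
Sum = -1.4791, so H' = 1.48.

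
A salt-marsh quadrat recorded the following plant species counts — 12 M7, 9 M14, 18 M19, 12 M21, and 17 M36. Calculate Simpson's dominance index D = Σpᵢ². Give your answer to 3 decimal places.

0.212

Total N = 12+9+18+12+17 = 68, so the proportions are 0.17647, 0.13235, 0.26471, 0.17647, 0.25 (working shown to 5 dp, full precision carried).
D = 0.17647² + 0.13235² + 0.26471² + 0.17647² + 0.25² = 0.03114 + 0.01752 + 0.07007 + 0.03114 + 0.06250 = 0.21237.
To 3 decimal places, D = 0.212.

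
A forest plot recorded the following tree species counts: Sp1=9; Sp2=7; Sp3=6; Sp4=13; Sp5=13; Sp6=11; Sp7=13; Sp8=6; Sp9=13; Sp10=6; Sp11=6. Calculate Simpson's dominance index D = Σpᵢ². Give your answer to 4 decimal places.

Total N = 9+7+6+13+13+11+13+6+13+6+6 = 103, so the proportions are 0.087379, 0.067961, 0.058252, 0.126214, 0.126214, 0.106796, 0.126214, 0.058252, 0.126214, 0.058252, 0.058252 (working shown to 6 dp, full precision carried).
D = 0.087379² + 0.067961² + 0.058252² + 0.126214² + 0.126214² + 0.106796² + 0.126214² + 0.058252² + 0.126214² + 0.058252² + 0.058252² = 0.007635 + 0.004619 + 0.003393 + 0.015930 + 0.015930 + 0.011405 + 0.015930 + 0.003393 + 0.015930 + 0.003393 + 0.003393 = 0.100952.
To 4 decimal places, D = 0.1010.

0.1010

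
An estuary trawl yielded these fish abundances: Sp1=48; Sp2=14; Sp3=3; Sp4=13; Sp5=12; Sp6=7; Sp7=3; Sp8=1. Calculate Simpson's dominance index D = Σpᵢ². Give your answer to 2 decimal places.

0.28

Total N = 48+14+3+13+12+7+3+1 = 101, so the proportions are 0.4752, 0.1386, 0.0297, 0.1287, 0.1188, 0.0693, 0.0297, 0.0099 (working shown to 4 dp, full precision carried).
D = 0.4752² + 0.1386² + 0.0297² + 0.1287² + 0.1188² + 0.0693² + 0.0297² + 0.0099² = 0.2259 + 0.0192 + 0.0009 + 0.0166 + 0.0141 + 0.0048 + 0.0009 + 0.0001 = 0.2824.
To 2 decimal places, D = 0.28.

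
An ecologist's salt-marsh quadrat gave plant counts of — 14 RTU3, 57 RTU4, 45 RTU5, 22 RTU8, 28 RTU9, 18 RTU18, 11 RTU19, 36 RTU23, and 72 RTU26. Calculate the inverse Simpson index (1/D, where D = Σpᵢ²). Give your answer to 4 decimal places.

Total N = 14+57+45+22+28+18+11+36+72 = 303, so the proportions are 0.04620462, 0.18811881, 0.14851485, 0.07260726, 0.09240924, 0.05940594, 0.03630363, 0.11881188, 0.23762376 (working shown to 8 dp, full precision carried).
D = 0.04620462² + 0.18811881² + 0.14851485² + 0.07260726² + 0.09240924² + 0.05940594² + 0.03630363² + 0.11881188² + 0.23762376² = 0.00213487 + 0.03538869 + 0.02205666 + 0.00527181 + 0.00853947 + 0.00352907 + 0.00131795 + 0.01411626 + 0.05646505 = 0.14881983.
So 1/D = 6.719535, i.e. 6.7195 to 4 decimal places.

6.7195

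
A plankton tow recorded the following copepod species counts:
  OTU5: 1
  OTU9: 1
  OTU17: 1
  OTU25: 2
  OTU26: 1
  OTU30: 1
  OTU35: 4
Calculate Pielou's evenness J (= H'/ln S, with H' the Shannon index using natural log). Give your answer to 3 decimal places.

Total N = 1+1+1+2+1+1+4 = 11, so the proportions are 0.09091, 0.09091, 0.09091, 0.18182, 0.09091, 0.09091, 0.36364 (working shown to 5 dp, full precision carried).
H' = −Σ pᵢ ln pᵢ = −((-0.21799) + (-0.21799) + (-0.21799) + (-0.30995) + (-0.21799) + (-0.21799) + (-0.36785)) = 1.76776.
With S = 7 species, ln S = 1.94591, so J = 1.76776/1.94591 = 0.90845, i.e. 0.908 to 3 decimal places.

0.908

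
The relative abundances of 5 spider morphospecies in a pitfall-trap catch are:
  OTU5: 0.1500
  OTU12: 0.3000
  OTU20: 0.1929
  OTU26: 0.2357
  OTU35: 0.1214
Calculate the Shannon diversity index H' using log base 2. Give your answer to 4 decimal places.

Each pᵢ log₂ pᵢ term (working shown to 6 dp, full precision carried): 0.15×(-2.736966)=-0.410545, 0.3×(-1.736966)=-0.521090, 0.1929×(-2.374075)=-0.457959, 0.2357×(-2.084976)=-0.491429, 0.1214×(-3.042160)=-0.369318.
Sum = -2.250341, so H' = 2.2503.

2.2503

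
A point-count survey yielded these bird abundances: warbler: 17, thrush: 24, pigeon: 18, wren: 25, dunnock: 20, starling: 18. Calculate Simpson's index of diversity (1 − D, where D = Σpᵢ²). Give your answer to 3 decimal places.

Total N = 17+24+18+25+20+18 = 122, so the proportions are 0.13934, 0.19672, 0.14754, 0.20492, 0.16393, 0.14754 (working shown to 5 dp, full precision carried).
D = 0.13934² + 0.19672² + 0.14754² + 0.20492² + 0.16393² + 0.14754² = 0.01942 + 0.03870 + 0.02177 + 0.04199 + 0.02687 + 0.02177 = 0.17052.
So 1 − D = 0.82948, i.e. 0.829 to 3 decimal places.

0.829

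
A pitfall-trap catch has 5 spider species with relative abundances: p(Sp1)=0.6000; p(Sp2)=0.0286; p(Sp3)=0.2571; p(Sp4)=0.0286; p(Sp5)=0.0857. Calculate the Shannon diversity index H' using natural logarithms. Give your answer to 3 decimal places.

1.070

Each pᵢ ln pᵢ term (working shown to 5 dp, full precision carried): 0.6×(-0.51083)=-0.30650, 0.0286×(-3.55435)=-0.10165, 0.2571×(-1.35829)=-0.34922, 0.0286×(-3.55435)=-0.10165, 0.0857×(-2.45690)=-0.21056.
Sum = -1.06958, so H' = 1.070.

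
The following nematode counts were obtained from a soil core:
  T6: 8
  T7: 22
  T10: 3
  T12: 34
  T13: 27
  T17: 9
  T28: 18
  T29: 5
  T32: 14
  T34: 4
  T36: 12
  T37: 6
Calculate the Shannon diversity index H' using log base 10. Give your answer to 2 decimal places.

0.98

Total N = 8+22+3+34+27+9+18+5+14+4+12+6 = 162, so the proportions are 0.0494, 0.1358, 0.0185, 0.2099, 0.1667, 0.0556, 0.1111, 0.0309, 0.0864, 0.0247, 0.0741, 0.037 (working shown to 4 dp, full precision carried).
Each pᵢ log₁₀ pᵢ term: 0.0494×(-1.3064)=-0.0645, 0.1358×(-0.8671)=-0.1178, 0.0185×(-1.7324)=-0.0321, 0.2099×(-0.6780)=-0.1423, 0.1667×(-0.7782)=-0.1297, 0.0556×(-1.2553)=-0.0697, 0.1111×(-0.9542)=-0.1060, 0.0309×(-1.5105)=-0.0466, 0.0864×(-1.0634)=-0.0919, 0.0247×(-1.6075)=-0.0397, 0.0741×(-1.1303)=-0.0837, 0.037×(-1.4314)=-0.0530.
Sum = -0.9771, so H' = 0.98.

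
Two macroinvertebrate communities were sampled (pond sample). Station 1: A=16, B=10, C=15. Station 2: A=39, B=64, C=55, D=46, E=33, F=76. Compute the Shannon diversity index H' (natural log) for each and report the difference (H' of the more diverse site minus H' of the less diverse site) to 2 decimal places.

0.67

Station 1: N=41, proportions 0.3902, 0.2439, 0.3659, giving H' = 1.0792 (working shown to 4 dp, full precision carried).
Station 2: N=313, proportions 0.1246, 0.2045, 0.1757, 0.147, 0.1054, 0.2428, giving H' = 1.7523.
Difference = |1.0792 − 1.7523| = 0.6731, i.e. 0.67 to 2 decimal places.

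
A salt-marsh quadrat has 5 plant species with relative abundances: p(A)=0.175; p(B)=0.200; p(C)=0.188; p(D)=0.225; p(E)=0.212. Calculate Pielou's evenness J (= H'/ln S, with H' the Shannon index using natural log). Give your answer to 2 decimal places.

1.00

H' = −Σ pᵢ ln pᵢ = −((-0.3050) + (-0.3219) + (-0.3142) + (-0.3356) + (-0.3288)) = 1.6056 (working shown to 4 dp, full precision carried).
With S = 5 species, ln S = 1.6094, so J = 1.6056/1.6094 = 0.9976, i.e. 1.00 to 2 decimal places.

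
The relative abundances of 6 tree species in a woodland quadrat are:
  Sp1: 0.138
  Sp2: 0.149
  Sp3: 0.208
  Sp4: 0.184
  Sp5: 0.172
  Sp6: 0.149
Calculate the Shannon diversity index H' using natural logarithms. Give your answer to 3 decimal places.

1.781

Each pᵢ ln pᵢ term (working shown to 6 dp, full precision carried): 0.138×(-1.980502)=-0.273309, 0.149×(-1.903809)=-0.283668, 0.208×(-1.570217)=-0.326605, 0.184×(-1.692820)=-0.311479, 0.172×(-1.760261)=-0.302765, 0.149×(-1.903809)=-0.283668.
Sum = -1.781493, so H' = 1.781.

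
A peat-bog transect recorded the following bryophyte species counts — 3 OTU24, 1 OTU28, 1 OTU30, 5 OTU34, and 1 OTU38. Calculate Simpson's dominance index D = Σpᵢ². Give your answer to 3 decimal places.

Total N = 3+1+1+5+1 = 11, so the proportions are 0.27273, 0.09091, 0.09091, 0.45455, 0.09091 (working shown to 5 dp, full precision carried).
D = 0.27273² + 0.09091² + 0.09091² + 0.45455² + 0.09091² = 0.07438 + 0.00826 + 0.00826 + 0.20661 + 0.00826 = 0.30579.
To 3 decimal places, D = 0.306.

0.306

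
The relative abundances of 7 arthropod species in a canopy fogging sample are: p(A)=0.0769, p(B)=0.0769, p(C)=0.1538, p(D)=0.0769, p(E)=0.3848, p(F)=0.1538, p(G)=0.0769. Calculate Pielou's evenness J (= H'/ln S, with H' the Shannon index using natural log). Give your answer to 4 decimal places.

0.8903

H' = −Σ pᵢ ln pᵢ = −((-0.197268) + (-0.197268) + (-0.287929) + (-0.197268) + (-0.367496) + (-0.287929) + (-0.197268)) = 1.732426 (working shown to 6 dp, full precision carried).
With S = 7 species, ln S = 1.945910, so J = 1.732426/1.945910 = 0.890291, i.e. 0.8903 to 4 decimal places.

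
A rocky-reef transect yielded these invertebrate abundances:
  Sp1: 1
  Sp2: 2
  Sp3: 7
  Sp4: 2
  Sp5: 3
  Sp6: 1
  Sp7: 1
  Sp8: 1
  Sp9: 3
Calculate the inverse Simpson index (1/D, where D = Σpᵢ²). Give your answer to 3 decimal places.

5.582

Total N = 1+2+7+2+3+1+1+1+3 = 21, so the proportions are 0.047619, 0.0952381, 0.3333333, 0.0952381, 0.1428571, 0.047619, 0.047619, 0.047619, 0.1428571 (working shown to 7 dp, full precision carried).
D = 0.047619² + 0.0952381² + 0.3333333² + 0.0952381² + 0.1428571² + 0.047619² + 0.047619² + 0.047619² + 0.1428571² = 0.0022676 + 0.0090703 + 0.1111111 + 0.0090703 + 0.0204082 + 0.0022676 + 0.0022676 + 0.0022676 + 0.0204082 = 0.1791383.
So 1/D = 5.58228, i.e. 5.582 to 3 decimal places.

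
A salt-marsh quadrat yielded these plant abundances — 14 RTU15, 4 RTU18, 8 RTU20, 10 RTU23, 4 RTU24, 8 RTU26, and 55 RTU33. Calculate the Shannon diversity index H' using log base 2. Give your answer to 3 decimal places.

2.138

Total N = 14+4+8+10+4+8+55 = 103, so the proportions are 0.13592, 0.03883, 0.07767, 0.09709, 0.03883, 0.07767, 0.53398 (working shown to 5 dp, full precision carried).
Each pᵢ log₂ pᵢ term: 0.13592×(-2.87915)=-0.39134, 0.03883×(-4.68650)=-0.18200, 0.07767×(-3.68650)=-0.28633, 0.09709×(-3.36457)=-0.32666, 0.03883×(-4.68650)=-0.18200, 0.07767×(-3.68650)=-0.28633, 0.53398×(-0.90514)=-0.48333.
Sum = -2.13799, so H' = 2.138.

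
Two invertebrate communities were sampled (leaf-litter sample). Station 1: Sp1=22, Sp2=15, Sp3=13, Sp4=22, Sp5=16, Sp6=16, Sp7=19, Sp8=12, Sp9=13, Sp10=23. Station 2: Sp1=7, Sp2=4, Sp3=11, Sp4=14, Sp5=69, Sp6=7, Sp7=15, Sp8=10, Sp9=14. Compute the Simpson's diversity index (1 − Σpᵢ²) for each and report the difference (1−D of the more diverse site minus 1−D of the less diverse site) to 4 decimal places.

0.1453

Station 1: N=171, proportions 0.128655, 0.087719, 0.076023, 0.128655, 0.093567, 0.093567, 0.111111, 0.070175, 0.076023, 0.134503, giving 1−D = 0.894771 (working shown to 6 dp, full precision carried).
Station 2: N=151, proportions 0.046358, 0.02649, 0.072848, 0.092715, 0.456954, 0.046358, 0.099338, 0.066225, 0.092715, giving 1−D = 0.749441.
Difference = |0.894771 − 0.749441| = 0.145330, i.e. 0.1453 to 4 decimal places.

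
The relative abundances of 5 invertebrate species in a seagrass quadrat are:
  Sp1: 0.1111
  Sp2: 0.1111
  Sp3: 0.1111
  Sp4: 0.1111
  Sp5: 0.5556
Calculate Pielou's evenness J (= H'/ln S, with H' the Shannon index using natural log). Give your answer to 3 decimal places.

H' = −Σ pᵢ ln pᵢ = −((-0.24412) + (-0.24412) + (-0.24412) + (-0.24412) + (-0.32653)) = 1.30302 (working shown to 5 dp, full precision carried).
With S = 5 species, ln S = 1.60944, so J = 1.30302/1.60944 = 0.80961, i.e. 0.810 to 3 decimal places.

0.810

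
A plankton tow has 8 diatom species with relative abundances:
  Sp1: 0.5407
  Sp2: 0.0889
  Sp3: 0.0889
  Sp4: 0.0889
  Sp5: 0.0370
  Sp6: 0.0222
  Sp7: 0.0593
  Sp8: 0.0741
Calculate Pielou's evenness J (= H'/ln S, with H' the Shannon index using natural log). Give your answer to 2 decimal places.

H' = −Σ pᵢ ln pᵢ = −((-0.3325) + (-0.2152) + (-0.2152) + (-0.2152) + (-0.1220) + (-0.0845) + (-0.1675) + (-0.1928)) = 1.5448 (working shown to 4 dp, full precision carried).
With S = 8 species, ln S = 2.0794, so J = 1.5448/2.0794 = 0.7429, i.e. 0.74 to 2 decimal places.

0.74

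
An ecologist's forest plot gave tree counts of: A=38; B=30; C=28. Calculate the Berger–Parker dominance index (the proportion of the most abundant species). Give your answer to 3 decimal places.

0.396

Total N = 38+30+28 = 96, so the proportions are 0.39583, 0.3125, 0.29167 (working shown to 5 dp, full precision carried).
The largest proportion is 0.39583, i.e. d = 0.396 to 3 decimal places.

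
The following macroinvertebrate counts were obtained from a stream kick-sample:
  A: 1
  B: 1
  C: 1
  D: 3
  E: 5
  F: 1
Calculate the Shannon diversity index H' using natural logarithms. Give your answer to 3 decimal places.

1.540

Total N = 1+1+1+3+5+1 = 12, so the proportions are 0.08333, 0.08333, 0.08333, 0.25, 0.41667, 0.08333 (working shown to 5 dp, full precision carried).
Each pᵢ ln pᵢ term: 0.08333×(-2.48491)=-0.20708, 0.08333×(-2.48491)=-0.20708, 0.08333×(-2.48491)=-0.20708, 0.25×(-1.38629)=-0.34657, 0.41667×(-0.87547)=-0.36478, 0.08333×(-2.48491)=-0.20708.
Sum = -1.53965, so H' = 1.540.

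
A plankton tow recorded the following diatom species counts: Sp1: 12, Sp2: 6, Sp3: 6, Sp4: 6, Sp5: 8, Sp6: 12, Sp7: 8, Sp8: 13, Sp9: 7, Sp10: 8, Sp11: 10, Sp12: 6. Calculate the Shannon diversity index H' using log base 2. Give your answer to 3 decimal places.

3.525

Total N = 12+6+6+6+8+12+8+13+7+8+10+6 = 102, so the proportions are 0.11765, 0.05882, 0.05882, 0.05882, 0.07843, 0.11765, 0.07843, 0.12745, 0.06863, 0.07843, 0.09804, 0.05882 (working shown to 5 dp, full precision carried).
Each pᵢ log₂ pᵢ term: 0.11765×(-3.08746)=-0.36323, 0.05882×(-4.08746)=-0.24044, 0.05882×(-4.08746)=-0.24044, 0.05882×(-4.08746)=-0.24044, 0.07843×(-3.67243)=-0.28803, 0.11765×(-3.08746)=-0.36323, 0.07843×(-3.67243)=-0.28803, 0.12745×(-2.97199)=-0.37878, 0.06863×(-3.86507)=-0.26525, 0.07843×(-3.67243)=-0.28803, 0.09804×(-3.35050)=-0.32848, 0.05882×(-4.08746)=-0.24044.
Sum = -3.52483, so H' = 3.525.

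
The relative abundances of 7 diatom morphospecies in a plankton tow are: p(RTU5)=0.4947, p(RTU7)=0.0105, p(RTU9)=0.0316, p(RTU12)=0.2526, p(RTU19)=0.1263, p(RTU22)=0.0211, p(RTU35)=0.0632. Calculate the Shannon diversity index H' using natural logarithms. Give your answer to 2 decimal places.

1.37

Each pᵢ ln pᵢ term (working shown to 4 dp, full precision carried): 0.4947×(-0.7038)=-0.3482, 0.0105×(-4.5564)=-0.0478, 0.0316×(-3.4546)=-0.1092, 0.2526×(-1.3759)=-0.3476, 0.1263×(-2.0691)=-0.2613, 0.0211×(-3.8585)=-0.0814, 0.0632×(-2.7615)=-0.1745.
Sum = -1.3700, so H' = 1.37.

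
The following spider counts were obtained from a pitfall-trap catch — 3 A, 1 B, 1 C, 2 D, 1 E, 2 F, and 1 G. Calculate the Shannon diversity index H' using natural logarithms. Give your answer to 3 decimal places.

Total N = 3+1+1+2+1+2+1 = 11, so the proportions are 0.27273, 0.09091, 0.09091, 0.18182, 0.09091, 0.18182, 0.09091 (working shown to 5 dp, full precision carried).
Each pᵢ ln pᵢ term: 0.27273×(-1.29928)=-0.35435, 0.09091×(-2.39790)=-0.21799, 0.09091×(-2.39790)=-0.21799, 0.18182×(-1.70475)=-0.30995, 0.09091×(-2.39790)=-0.21799, 0.18182×(-1.70475)=-0.30995, 0.09091×(-2.39790)=-0.21799.
Sum = -1.84622, so H' = 1.846.

1.846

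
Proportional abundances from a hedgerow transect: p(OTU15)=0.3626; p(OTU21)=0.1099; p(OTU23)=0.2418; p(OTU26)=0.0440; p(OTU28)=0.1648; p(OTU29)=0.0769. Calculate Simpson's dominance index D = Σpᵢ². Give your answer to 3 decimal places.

D = 0.3626² + 0.1099² + 0.2418² + 0.044² + 0.1648² + 0.0769² = 0.13148 + 0.01208 + 0.05847 + 0.00194 + 0.02716 + 0.00591 = 0.23703 (working shown to 5 dp, full precision carried).
To 3 decimal places, D = 0.237.

0.237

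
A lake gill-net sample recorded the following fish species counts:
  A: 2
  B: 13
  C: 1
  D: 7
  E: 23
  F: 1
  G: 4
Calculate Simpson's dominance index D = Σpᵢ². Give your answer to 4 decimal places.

0.2957

Total N = 2+13+1+7+23+1+4 = 51, so the proportions are 0.039216, 0.254902, 0.019608, 0.137255, 0.45098, 0.019608, 0.078431 (working shown to 6 dp, full precision carried).
D = 0.039216² + 0.254902² + 0.019608² + 0.137255² + 0.45098² + 0.019608² + 0.078431² = 0.001538 + 0.064975 + 0.000384 + 0.018839 + 0.203383 + 0.000384 + 0.006151 = 0.295656.
To 4 decimal places, D = 0.2957.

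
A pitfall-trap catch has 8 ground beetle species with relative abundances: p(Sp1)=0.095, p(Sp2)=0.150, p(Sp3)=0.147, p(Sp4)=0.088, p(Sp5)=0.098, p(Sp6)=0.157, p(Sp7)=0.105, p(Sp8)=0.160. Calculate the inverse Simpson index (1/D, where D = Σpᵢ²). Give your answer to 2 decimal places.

D = 0.095² + 0.15² + 0.147² + 0.088² + 0.098² + 0.157² + 0.105² + 0.16² = 0.009025 + 0.022500 + 0.021609 + 0.007744 + 0.009604 + 0.024649 + 0.011025 + 0.025600 = 0.131756 (working shown to 6 dp, full precision carried).
So 1/D = 7.5898, i.e. 7.59 to 2 decimal places.

7.59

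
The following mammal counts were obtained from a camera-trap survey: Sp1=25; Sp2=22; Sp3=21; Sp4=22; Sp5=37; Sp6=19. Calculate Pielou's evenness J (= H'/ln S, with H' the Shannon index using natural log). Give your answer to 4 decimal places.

0.9849

Total N = 25+22+21+22+37+19 = 146, so the proportions are 0.171233, 0.150685, 0.143836, 0.150685, 0.253425, 0.130137 (working shown to 6 dp, full precision carried).
H' = −Σ pᵢ ln pᵢ = −((-0.302180) + (-0.285181) + (-0.278909) + (-0.285181) + (-0.347873) + (-0.265371)) = 1.764695.
With S = 6 species, ln S = 1.791759, so J = 1.764695/1.791759 = 0.984895, i.e. 0.9849 to 4 decimal places.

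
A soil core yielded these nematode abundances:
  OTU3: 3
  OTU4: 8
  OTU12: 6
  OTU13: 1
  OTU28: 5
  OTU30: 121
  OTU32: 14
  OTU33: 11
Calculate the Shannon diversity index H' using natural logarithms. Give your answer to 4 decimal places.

1.0924

Total N = 3+8+6+1+5+121+14+11 = 169, so the proportions are 0.017751, 0.047337, 0.035503, 0.005917, 0.029586, 0.715976, 0.08284, 0.065089 (working shown to 6 dp, full precision carried).
Each pᵢ ln pᵢ term: 0.017751×(-4.031286)=-0.071561, 0.047337×(-3.050457)=-0.144400, 0.035503×(-3.338139)=-0.118514, 0.005917×(-5.129899)=-0.030354, 0.029586×(-3.520461)=-0.104156, 0.715976×(-0.334108)=-0.239214, 0.08284×(-2.490841)=-0.206342, 0.065089×(-2.732003)=-0.177823.
Sum = -1.092364, so H' = 1.0924.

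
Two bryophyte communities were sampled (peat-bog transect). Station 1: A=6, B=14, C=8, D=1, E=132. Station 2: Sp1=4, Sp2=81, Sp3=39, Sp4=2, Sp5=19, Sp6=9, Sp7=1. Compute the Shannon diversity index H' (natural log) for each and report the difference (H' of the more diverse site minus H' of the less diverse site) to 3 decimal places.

Station 1: N=161, proportions 0.03727, 0.08696, 0.04969, 0.00621, 0.81988, giving H' = 0.67853 (working shown to 5 dp, full precision carried).
Station 2: N=155, proportions 0.02581, 0.52258, 0.25161, 0.0129, 0.12258, 0.05806, 0.00645, giving H' = 1.29194.
Difference = |0.67853 − 1.29194| = 0.61341, i.e. 0.613 to 3 decimal places.

0.613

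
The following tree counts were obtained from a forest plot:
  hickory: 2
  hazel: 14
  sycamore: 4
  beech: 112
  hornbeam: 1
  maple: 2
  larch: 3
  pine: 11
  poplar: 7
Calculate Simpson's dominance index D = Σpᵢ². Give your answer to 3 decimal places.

Total N = 2+14+4+112+1+2+3+11+7 = 156, so the proportions are 0.01282, 0.08974, 0.02564, 0.71795, 0.00641, 0.01282, 0.01923, 0.07051, 0.04487 (working shown to 5 dp, full precision carried).
D = 0.01282² + 0.08974² + 0.02564² + 0.71795² + 0.00641² + 0.01282² + 0.01923² + 0.07051² + 0.04487² = 0.00016 + 0.00805 + 0.00066 + 0.51545 + 0.00004 + 0.00016 + 0.00037 + 0.00497 + 0.00201 = 0.53189.
To 3 decimal places, D = 0.532.

0.532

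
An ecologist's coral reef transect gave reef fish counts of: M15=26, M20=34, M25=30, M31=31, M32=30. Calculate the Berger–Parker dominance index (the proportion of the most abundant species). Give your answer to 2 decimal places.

0.23

Total N = 26+34+30+31+30 = 151, so the proportions are 0.1722, 0.2252, 0.1987, 0.2053, 0.1987 (working shown to 4 dp, full precision carried).
The largest proportion is 0.2252, i.e. d = 0.23 to 2 decimal places.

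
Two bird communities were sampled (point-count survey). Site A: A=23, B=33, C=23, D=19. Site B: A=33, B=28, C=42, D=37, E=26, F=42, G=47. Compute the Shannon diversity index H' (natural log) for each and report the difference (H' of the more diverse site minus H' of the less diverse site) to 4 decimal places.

Site A: N=98, proportions 0.234694, 0.336735, 0.234694, 0.193878, giving H' = 1.364949 (working shown to 6 dp, full precision carried).
Site B: N=255, proportions 0.129412, 0.109804, 0.164706, 0.145098, 0.101961, 0.164706, 0.184314, giving H' = 1.925883.
Difference = |1.364949 − 1.925883| = 0.560934, i.e. 0.5609 to 4 decimal places.

0.5609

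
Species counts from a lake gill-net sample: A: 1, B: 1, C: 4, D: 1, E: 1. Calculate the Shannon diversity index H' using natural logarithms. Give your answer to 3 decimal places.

1.386

Total N = 1+1+4+1+1 = 8, so the proportions are 0.125, 0.125, 0.5, 0.125, 0.125 (working shown to 5 dp, full precision carried).
Each pᵢ ln pᵢ term: 0.125×(-2.07944)=-0.25993, 0.125×(-2.07944)=-0.25993, 0.5×(-0.69315)=-0.34657, 0.125×(-2.07944)=-0.25993, 0.125×(-2.07944)=-0.25993.
Sum = -1.38629, so H' = 1.386.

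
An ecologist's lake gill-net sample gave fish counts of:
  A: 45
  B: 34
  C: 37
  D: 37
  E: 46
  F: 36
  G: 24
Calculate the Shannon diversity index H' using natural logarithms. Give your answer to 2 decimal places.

Total N = 45+34+37+37+46+36+24 = 259, so the proportions are 0.1737, 0.1313, 0.1429, 0.1429, 0.1776, 0.139, 0.0927 (working shown to 4 dp, full precision carried).
Each pᵢ ln pᵢ term: 0.1737×(-1.7502)=-0.3041, 0.1313×(-2.0305)=-0.2665, 0.1429×(-1.9459)=-0.2780, 0.1429×(-1.9459)=-0.2780, 0.1776×(-1.7282)=-0.3069, 0.139×(-1.9733)=-0.2743, 0.0927×(-2.3788)=-0.2204.
Sum = -1.9283, so H' = 1.93.

1.93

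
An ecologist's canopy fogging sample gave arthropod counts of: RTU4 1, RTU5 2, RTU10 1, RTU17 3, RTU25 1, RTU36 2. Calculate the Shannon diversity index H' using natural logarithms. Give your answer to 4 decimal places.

1.6957

Total N = 1+2+1+3+1+2 = 10, so the proportions are 0.1, 0.2, 0.1, 0.3, 0.1, 0.2 (working shown to 6 dp, full precision carried).
Each pᵢ ln pᵢ term: 0.1×(-2.302585)=-0.230259, 0.2×(-1.609438)=-0.321888, 0.1×(-2.302585)=-0.230259, 0.3×(-1.203973)=-0.361192, 0.1×(-2.302585)=-0.230259, 0.2×(-1.609438)=-0.321888.
Sum = -1.695743, so H' = 1.6957.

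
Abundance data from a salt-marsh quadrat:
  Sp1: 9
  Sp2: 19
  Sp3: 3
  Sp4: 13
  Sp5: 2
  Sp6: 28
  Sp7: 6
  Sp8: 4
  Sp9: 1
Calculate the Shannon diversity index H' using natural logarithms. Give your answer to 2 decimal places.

1.82

Total N = 9+19+3+13+2+28+6+4+1 = 85, so the proportions are 0.1059, 0.2235, 0.0353, 0.1529, 0.0235, 0.3294, 0.0706, 0.0471, 0.0118 (working shown to 4 dp, full precision carried).
Each pᵢ ln pᵢ term: 0.1059×(-2.2454)=-0.2378, 0.2235×(-1.4982)=-0.3349, 0.0353×(-3.3440)=-0.1180, 0.1529×(-1.8777)=-0.2872, 0.0235×(-3.7495)=-0.0882, 0.3294×(-1.1104)=-0.3658, 0.0706×(-2.6509)=-0.1871, 0.0471×(-3.0564)=-0.1438, 0.0118×(-4.4427)=-0.0523.
Sum = -1.8151, so H' = 1.82.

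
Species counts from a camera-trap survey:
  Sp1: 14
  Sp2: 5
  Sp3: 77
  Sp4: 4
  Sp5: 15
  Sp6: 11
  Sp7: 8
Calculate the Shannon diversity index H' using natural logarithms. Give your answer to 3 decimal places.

Total N = 14+5+77+4+15+11+8 = 134, so the proportions are 0.10448, 0.03731, 0.57463, 0.02985, 0.11194, 0.08209, 0.0597 (working shown to 5 dp, full precision carried).
Each pᵢ ln pᵢ term: 0.10448×(-2.25878)=-0.23599, 0.03731×(-3.28840)=-0.12270, 0.57463×(-0.55403)=-0.31836, 0.02985×(-3.51155)=-0.10482, 0.11194×(-2.18979)=-0.24513, 0.08209×(-2.49994)=-0.20522, 0.0597×(-2.81840)=-0.16826.
Sum = -1.40049, so H' = 1.400.

1.400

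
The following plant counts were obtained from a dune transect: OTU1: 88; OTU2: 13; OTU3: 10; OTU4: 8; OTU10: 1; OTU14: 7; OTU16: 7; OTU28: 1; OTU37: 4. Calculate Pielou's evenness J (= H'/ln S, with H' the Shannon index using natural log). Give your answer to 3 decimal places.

Total N = 88+13+10+8+1+7+7+1+4 = 139, so the proportions are 0.63309, 0.09353, 0.07194, 0.05755, 0.00719, 0.05036, 0.05036, 0.00719, 0.02878 (working shown to 5 dp, full precision carried).
H' = −Σ pᵢ ln pᵢ = −((-0.28941) + (-0.22161) + (-0.18934) + (-0.16432) + (-0.03550) + (-0.15050) + (-0.15050) + (-0.03550) + (-0.10211)) = 1.33880.
With S = 9 species, ln S = 2.19722, so J = 1.33880/2.19722 = 0.60931, i.e. 0.609 to 3 decimal places.

0.609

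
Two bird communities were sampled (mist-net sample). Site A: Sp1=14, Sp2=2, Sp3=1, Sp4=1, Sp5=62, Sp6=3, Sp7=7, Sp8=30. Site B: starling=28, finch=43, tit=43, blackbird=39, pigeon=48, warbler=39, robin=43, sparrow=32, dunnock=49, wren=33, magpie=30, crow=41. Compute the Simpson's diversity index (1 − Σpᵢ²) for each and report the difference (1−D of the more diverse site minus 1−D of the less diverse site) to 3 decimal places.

0.262

Site A: N=120, proportions 0.11667, 0.01667, 0.00833, 0.00833, 0.51667, 0.025, 0.05833, 0.25, giving 1−D = 0.65250 (working shown to 5 dp, full precision carried).
Site B: N=468, proportions 0.05983, 0.09188, 0.09188, 0.08333, 0.10256, 0.08333, 0.09188, 0.06838, 0.1047, 0.07051, 0.0641, 0.08761, giving 1−D = 0.91429.
Difference = |0.65250 − 0.91429| = 0.26179, i.e. 0.262 to 3 decimal places.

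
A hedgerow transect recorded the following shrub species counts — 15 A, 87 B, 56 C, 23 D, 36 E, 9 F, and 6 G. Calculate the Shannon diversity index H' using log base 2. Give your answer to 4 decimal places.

2.3470

Total N = 15+87+56+23+36+9+6 = 232, so the proportions are 0.064655, 0.375, 0.241379, 0.099138, 0.155172, 0.038793, 0.025862 (working shown to 6 dp, full precision carried).
Each pᵢ log₂ pᵢ term: 0.064655×(-3.951090)=-0.255458, 0.375×(-1.415037)=-0.530639, 0.241379×(-2.050626)=-0.494979, 0.099138×(-3.334419)=-0.330567, 0.155172×(-2.688056)=-0.417112, 0.038793×(-4.688056)=-0.181864, 0.025862×(-5.273018)=-0.136371.
Sum = -2.346991, so H' = 2.3470.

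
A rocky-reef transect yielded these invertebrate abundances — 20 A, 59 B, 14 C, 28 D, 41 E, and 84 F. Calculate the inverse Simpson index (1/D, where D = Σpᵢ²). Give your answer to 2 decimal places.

4.45

Total N = 20+59+14+28+41+84 = 246, so the proportions are 0.081301, 0.239837, 0.056911, 0.113821, 0.166667, 0.341463 (working shown to 6 dp, full precision carried).
D = 0.081301² + 0.239837² + 0.056911² + 0.113821² + 0.166667² + 0.341463² = 0.006610 + 0.057522 + 0.003239 + 0.012955 + 0.027778 + 0.116597 = 0.224701.
So 1/D = 4.4504, i.e. 4.45 to 2 decimal places.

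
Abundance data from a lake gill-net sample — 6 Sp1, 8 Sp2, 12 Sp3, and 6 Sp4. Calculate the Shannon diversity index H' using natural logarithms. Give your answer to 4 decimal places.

Total N = 6+8+12+6 = 32, so the proportions are 0.1875, 0.25, 0.375, 0.1875 (working shown to 6 dp, full precision carried).
Each pᵢ ln pᵢ term: 0.1875×(-1.673976)=-0.313871, 0.25×(-1.386294)=-0.346574, 0.375×(-0.980829)=-0.367811, 0.1875×(-1.673976)=-0.313871.
Sum = -1.342126, so H' = 1.3421.

1.3421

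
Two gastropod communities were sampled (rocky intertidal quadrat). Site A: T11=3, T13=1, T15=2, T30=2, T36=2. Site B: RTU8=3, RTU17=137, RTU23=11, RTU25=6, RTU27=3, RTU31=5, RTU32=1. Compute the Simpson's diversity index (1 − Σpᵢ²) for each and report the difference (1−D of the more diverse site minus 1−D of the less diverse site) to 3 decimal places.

0.468

Site A: N=10, proportions 0.3, 0.1, 0.2, 0.2, 0.2, giving 1−D = 0.78000 (working shown to 5 dp, full precision carried).
Site B: N=166, proportions 0.01807, 0.8253, 0.06627, 0.03614, 0.01807, 0.03012, 0.00602, giving 1−D = 0.31158.
Difference = |0.78000 − 0.31158| = 0.46842, i.e. 0.468 to 3 decimal places.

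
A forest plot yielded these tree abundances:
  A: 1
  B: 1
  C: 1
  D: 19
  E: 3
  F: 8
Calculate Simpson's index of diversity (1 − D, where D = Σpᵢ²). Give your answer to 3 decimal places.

Total N = 1+1+1+19+3+8 = 33, so the proportions are 0.0303, 0.0303, 0.0303, 0.57576, 0.09091, 0.24242 (working shown to 5 dp, full precision carried).
D = 0.0303² + 0.0303² + 0.0303² + 0.57576² + 0.09091² + 0.24242² = 0.00092 + 0.00092 + 0.00092 + 0.33150 + 0.00826 + 0.05877 = 0.40129.
So 1 − D = 0.59871, i.e. 0.599 to 3 decimal places.

0.599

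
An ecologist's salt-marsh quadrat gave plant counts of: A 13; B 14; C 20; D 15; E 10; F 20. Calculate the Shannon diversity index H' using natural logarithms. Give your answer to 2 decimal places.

Total N = 13+14+20+15+10+20 = 92, so the proportions are 0.1413, 0.1522, 0.2174, 0.163, 0.1087, 0.2174 (working shown to 4 dp, full precision carried).
Each pᵢ ln pᵢ term: 0.1413×(-1.9568)=-0.2765, 0.1522×(-1.8827)=-0.2865, 0.2174×(-1.5261)=-0.3318, 0.163×(-1.8137)=-0.2957, 0.1087×(-2.2192)=-0.2412, 0.2174×(-1.5261)=-0.3318.
Sum = -1.7635, so H' = 1.76.

1.76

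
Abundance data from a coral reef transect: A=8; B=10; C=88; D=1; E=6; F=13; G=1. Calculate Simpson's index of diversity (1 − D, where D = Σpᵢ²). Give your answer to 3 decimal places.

0.497

Total N = 8+10+88+1+6+13+1 = 127, so the proportions are 0.06299, 0.07874, 0.69291, 0.00787, 0.04724, 0.10236, 0.00787 (working shown to 5 dp, full precision carried).
D = 0.06299² + 0.07874² + 0.69291² + 0.00787² + 0.04724² + 0.10236² + 0.00787² = 0.00397 + 0.00620 + 0.48013 + 0.00006 + 0.00223 + 0.01048 + 0.00006 = 0.50313.
So 1 − D = 0.49687, i.e. 0.497 to 3 decimal places.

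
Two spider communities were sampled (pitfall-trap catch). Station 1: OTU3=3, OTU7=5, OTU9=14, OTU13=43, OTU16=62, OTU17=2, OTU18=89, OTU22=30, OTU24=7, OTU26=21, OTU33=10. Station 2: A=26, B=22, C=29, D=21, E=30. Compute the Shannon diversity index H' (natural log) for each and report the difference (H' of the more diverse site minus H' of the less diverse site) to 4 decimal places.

Station 1: N=286, proportions 0.01049, 0.017483, 0.048951, 0.15035, 0.216783, 0.006993, 0.311189, 0.104895, 0.024476, 0.073427, 0.034965, giving H' = 1.916842 (working shown to 6 dp, full precision carried).
Station 2: N=128, proportions 0.203125, 0.171875, 0.226562, 0.164062, 0.234375, giving H' = 1.599406.
Difference = |1.916842 − 1.599406| = 0.317436, i.e. 0.3174 to 4 decimal places.

0.3174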